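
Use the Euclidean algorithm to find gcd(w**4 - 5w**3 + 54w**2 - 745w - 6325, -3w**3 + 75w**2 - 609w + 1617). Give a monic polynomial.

Apply the Euclidean algorithm:
  w**4 - 5w**3 + 54w**2 - 745w - 6325 = (-(1/3)w - 20/3)(-3w**3 + 75w**2 - 609w + 1617) + (351w**2 - 4266w + 4455)
  -3w**3 + 75w**2 - 609w + 1617 = (-(1/117)w + 167/1521)(351w**2 - 4266w + 4455) + (-(17328/169)w + 190608/169)
  351w**2 - 4266w + 4455 = (-(19773/5776)w + 22815/5776)(-(17328/169)w + 190608/169) + (0)
Last nonzero remainder: -(17328/169)w + 190608/169. Dividing through by -17328/169 gives the monic gcd w - 11.

w - 11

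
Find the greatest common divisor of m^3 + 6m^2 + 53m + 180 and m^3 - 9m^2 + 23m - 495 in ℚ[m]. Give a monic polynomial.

m^2 + 2m + 45

Euclidean algorithm in ℚ[m]:
  m^3 + 6m^2 + 53m + 180 = (m^3 - 9m^2 + 23m - 495) + (15m^2 + 30m + 675)
  m^3 - 9m^2 + 23m - 495 = ((1/15)m - 11/15)(15m^2 + 30m + 675) + (0)
Last nonzero remainder: 15m^2 + 30m + 675. Dividing through by 15 gives the monic gcd m^2 + 2m + 45.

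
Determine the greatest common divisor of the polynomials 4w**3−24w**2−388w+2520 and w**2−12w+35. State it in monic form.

By polynomial division,
  4w**3−24w**2−388w+2520 = (4w+24)(w**2−12w+35) + (−240w+1680)
  w**2−12w+35 = (−(1/240)w+1/48)(−240w+1680) + (0)
Last nonzero remainder: −240w+1680. Dividing through by −240 gives the monic gcd w−7.

w−7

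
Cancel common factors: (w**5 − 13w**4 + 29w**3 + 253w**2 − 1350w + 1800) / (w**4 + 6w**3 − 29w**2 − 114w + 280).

(w**3 − 14w**2 + 63w − 90)/(w**2 + 5w − 14)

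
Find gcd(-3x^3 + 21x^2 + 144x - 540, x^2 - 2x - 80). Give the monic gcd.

Euclidean algorithm in ℚ[x]:
  -3x^3 + 21x^2 + 144x - 540 = (-3x + 15)(x^2 - 2x - 80) + (-66x + 660)
  x^2 - 2x - 80 = (-(1/66)x - 4/33)(-66x + 660) + (0)
Last nonzero remainder: -66x + 660. Dividing through by -66 gives the monic gcd x - 10.

x - 10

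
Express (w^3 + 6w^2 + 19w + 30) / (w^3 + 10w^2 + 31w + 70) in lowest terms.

(w + 3)/(w + 7)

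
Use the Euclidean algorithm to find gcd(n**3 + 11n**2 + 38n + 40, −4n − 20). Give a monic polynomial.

n + 5

Repeated division with remainder:
  n**3 + 11n**2 + 38n + 40 = (−(1/4)n**2 − (3/2)n − 2)(−4n − 20) + (0)
Last nonzero remainder: −4n − 20. Dividing through by −4 gives the monic gcd n + 5.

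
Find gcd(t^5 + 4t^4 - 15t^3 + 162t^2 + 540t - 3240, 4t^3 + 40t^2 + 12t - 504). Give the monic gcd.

By polynomial division,
  t^5 + 4t^4 - 15t^3 + 162t^2 + 540t - 3240 = ((1/4)t^2 - (3/2)t + 21/2)(4t^3 + 40t^2 + 12t - 504) + (-114t^2 - 342t + 2052)
  4t^3 + 40t^2 + 12t - 504 = (-(2/57)t - 14/57)(-114t^2 - 342t + 2052) + (0)
Last nonzero remainder: -114t^2 - 342t + 2052. Dividing through by -114 gives the monic gcd t^2 + 3t - 18.

t^2 + 3t - 18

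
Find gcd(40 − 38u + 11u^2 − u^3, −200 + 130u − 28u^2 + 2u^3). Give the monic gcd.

20 − 9u + u^2

Apply the Euclidean algorithm:
  −u^3 + 11u^2 − 38u + 40 = (−1/2)(2u^3 − 28u^2 + 130u − 200) + (−3u^2 + 27u − 60)
  2u^3 − 28u^2 + 130u − 200 = (−(2/3)u + 10/3)(−3u^2 + 27u − 60) + (0)
Last nonzero remainder: −3u^2 + 27u − 60. Dividing through by −3 gives the monic gcd u^2 − 9u + 20.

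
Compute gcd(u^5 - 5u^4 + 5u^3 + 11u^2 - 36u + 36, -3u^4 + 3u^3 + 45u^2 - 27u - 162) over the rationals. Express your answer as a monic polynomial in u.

u^2 - u - 6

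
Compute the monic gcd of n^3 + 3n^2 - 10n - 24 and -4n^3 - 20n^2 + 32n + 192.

n^2 + n - 12

Repeated division with remainder:
  n^3 + 3n^2 - 10n - 24 = (-1/4)(-4n^3 - 20n^2 + 32n + 192) + (-2n^2 - 2n + 24)
  -4n^3 - 20n^2 + 32n + 192 = (2n + 8)(-2n^2 - 2n + 24) + (0)
Last nonzero remainder: -2n^2 - 2n + 24. Dividing through by -2 gives the monic gcd n^2 + n - 12.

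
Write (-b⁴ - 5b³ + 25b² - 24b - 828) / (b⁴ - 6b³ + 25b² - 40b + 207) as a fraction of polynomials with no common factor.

(-b² - 12b - 36)/(b² + b + 9)

Apply the Euclidean algorithm:
  -b⁴ - 5b³ + 25b² - 24b - 828 = (-1)(b⁴ - 6b³ + 25b² - 40b + 207) + (-11b³ + 50b² - 64b - 621)
  b⁴ - 6b³ + 25b² - 40b + 207 = (-(1/11)b + 16/121)(-11b³ + 50b² - 64b - 621) + ((1521/121)b² - (10647/121)b + 34983/121)
  -11b³ + 50b² - 64b - 621 = (-(1331/1521)b - 363/169)((1521/121)b² - (10647/121)b + 34983/121) + (0)
Last nonzero remainder: (1521/121)b² - (10647/121)b + 34983/121. Dividing through by 1521/121 gives the monic gcd b² - 7b + 23.
Cancel b² - 7b + 23 from numerator and denominator to get the reduced form.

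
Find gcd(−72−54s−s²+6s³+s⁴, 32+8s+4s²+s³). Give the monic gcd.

4+s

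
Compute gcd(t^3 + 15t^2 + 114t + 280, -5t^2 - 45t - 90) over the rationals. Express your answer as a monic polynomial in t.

Euclidean algorithm in ℚ[t]:
  t^3 + 15t^2 + 114t + 280 = (-(1/5)t - 6/5)(-5t^2 - 45t - 90) + (42t + 172)
  -5t^2 - 45t - 90 = (-(5/42)t - 515/882)(42t + 172) + (4600/441)
  42t + 172 = ((9261/2300)t + 18963/1150)(4600/441) + (0)
The last nonzero remainder is the constant 4600/441, so the polynomials are coprime and gcd = 1.

1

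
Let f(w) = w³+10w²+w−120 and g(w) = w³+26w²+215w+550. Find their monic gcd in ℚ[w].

Euclidean algorithm in ℚ[w]:
  w³+10w²+w−120 = (w³+26w²+215w+550) + (−16w²−214w−670)
  w³+26w²+215w+550 = (−(1/16)w−101/128)(−16w²−214w−670) + ((273/64)w+1365/64)
  −16w²−214w−670 = (−(1024/273)w−8576/273)((273/64)w+1365/64) + (0)
Last nonzero remainder: (273/64)w+1365/64. Dividing through by 273/64 gives the monic gcd w+5.

w+5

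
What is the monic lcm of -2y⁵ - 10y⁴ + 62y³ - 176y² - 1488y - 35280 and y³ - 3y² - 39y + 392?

y⁶ + 13y⁵ + 9y⁴ - 160y³ + 1448y² + 23592y + 141120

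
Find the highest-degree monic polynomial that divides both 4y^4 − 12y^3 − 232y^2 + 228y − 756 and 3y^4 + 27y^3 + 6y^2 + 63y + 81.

y^2 − y + 3

Apply the Euclidean algorithm:
  4y^4 − 12y^3 − 232y^2 + 228y − 756 = (4/3)(3y^4 + 27y^3 + 6y^2 + 63y + 81) + (−48y^3 − 240y^2 + 144y − 864)
  3y^4 + 27y^3 + 6y^2 + 63y + 81 = (−(1/16)y − 1/4)(−48y^3 − 240y^2 + 144y − 864) + (−45y^2 + 45y − 135)
  −48y^3 − 240y^2 + 144y − 864 = ((16/15)y + 32/5)(−45y^2 + 45y − 135) + (0)
Last nonzero remainder: −45y^2 + 45y − 135. Dividing through by −45 gives the monic gcd y^2 − y + 3.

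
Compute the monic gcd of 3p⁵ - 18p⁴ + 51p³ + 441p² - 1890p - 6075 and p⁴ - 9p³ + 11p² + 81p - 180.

By polynomial division,
  3p⁵ - 18p⁴ + 51p³ + 441p² - 1890p - 6075 = (3p + 9)(p⁴ - 9p³ + 11p² + 81p - 180) + (99p³ + 99p² - 2079p - 4455)
  p⁴ - 9p³ + 11p² + 81p - 180 = ((1/99)p - 10/99)(99p³ + 99p² - 2079p - 4455) + (42p² - 84p - 630)
  99p³ + 99p² - 2079p - 4455 = ((33/14)p + 99/14)(42p² - 84p - 630) + (0)
Last nonzero remainder: 42p² - 84p - 630. Dividing through by 42 gives the monic gcd p² - 2p - 15.

p² - 2p - 15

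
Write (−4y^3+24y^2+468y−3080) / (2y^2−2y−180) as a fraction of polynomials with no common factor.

By polynomial division,
  −4y^3+24y^2+468y−3080 = (−2y+10)(2y^2−2y−180) + (128y−1280)
  2y^2−2y−180 = ((1/64)y+9/64)(128y−1280) + (0)
Last nonzero remainder: 128y−1280. Dividing through by 128 gives the monic gcd y−10.
Cancel y−10 from numerator and denominator to get the reduced form.

(−2y^2−8y+154)/(y+9)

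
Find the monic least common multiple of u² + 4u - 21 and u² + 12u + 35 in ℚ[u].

u³ + 9u² - u - 105

Euclidean algorithm in ℚ[u]:
  u² + 4u - 21 = (u² + 12u + 35) + (-8u - 56)
  u² + 12u + 35 = (-(1/8)u - 5/8)(-8u - 56) + (0)
Last nonzero remainder: -8u - 56. Dividing through by -8 gives the monic gcd u + 7.
Then lcm(f, g) = f·g / gcd(f, g); expanding and making the result monic gives the answer.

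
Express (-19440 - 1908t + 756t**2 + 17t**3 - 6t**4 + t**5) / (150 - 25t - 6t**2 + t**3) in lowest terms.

(648 + 42t - 5t**2 + t**3)/(-5 + t)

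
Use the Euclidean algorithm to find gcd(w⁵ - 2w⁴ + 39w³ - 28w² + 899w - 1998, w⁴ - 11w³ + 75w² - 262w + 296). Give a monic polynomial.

By polynomial division,
  w⁵ - 2w⁴ + 39w³ - 28w² + 899w - 1998 = (w + 9)(w⁴ - 11w³ + 75w² - 262w + 296) + (63w³ - 441w² + 2961w - 4662)
  w⁴ - 11w³ + 75w² - 262w + 296 = ((1/63)w - 4/63)(63w³ - 441w² + 2961w - 4662) + (0)
Last nonzero remainder: 63w³ - 441w² + 2961w - 4662. Dividing through by 63 gives the monic gcd w³ - 7w² + 47w - 74.

w³ - 7w² + 47w - 74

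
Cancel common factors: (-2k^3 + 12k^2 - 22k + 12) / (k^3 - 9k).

By polynomial division,
  -2k^3 + 12k^2 - 22k + 12 = (-2)(k^3 - 9k) + (12k^2 - 40k + 12)
  k^3 - 9k = ((1/12)k + 5/18)(12k^2 - 40k + 12) + ((10/9)k - 10/3)
  12k^2 - 40k + 12 = ((54/5)k - 18/5)((10/9)k - 10/3) + (0)
Last nonzero remainder: (10/9)k - 10/3. Dividing through by 10/9 gives the monic gcd k - 3.
Cancel k - 3 from numerator and denominator to get the reduced form.

(-2k^2 + 6k - 4)/(k^2 + 3k)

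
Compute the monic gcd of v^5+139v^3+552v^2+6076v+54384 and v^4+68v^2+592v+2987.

Euclidean algorithm in ℚ[v]:
  v^5+139v^3+552v^2+6076v+54384 = (v)(v^4+68v^2+592v+2987) + (71v^3-40v^2+3089v+54384)
  v^4+68v^2+592v+2987 = ((1/71)v+40/5041)(71v^3-40v^2+3089v+54384) + ((125069/5041)v^2-(1000552/5041)v+12882107/5041)
  71v^3-40v^2+3089v+54384 = ((357911/125069)v+2661648/125069)((125069/5041)v^2-(1000552/5041)v+12882107/5041) + (0)
Last nonzero remainder: (125069/5041)v^2-(1000552/5041)v+12882107/5041. Dividing through by 125069/5041 gives the monic gcd v^2-8v+103.

v^2-8v+103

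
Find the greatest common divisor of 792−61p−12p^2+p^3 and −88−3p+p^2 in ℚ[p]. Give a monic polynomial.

−88−3p+p^2

Repeated division with remainder:
  p^3−12p^2−61p+792 = (p−9)(p^2−3p−88) + (0)
The last nonzero remainder p^2−3p−88 is already monic.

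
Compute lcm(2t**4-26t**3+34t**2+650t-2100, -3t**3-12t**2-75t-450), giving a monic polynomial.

Repeated division with remainder:
  2t**4-26t**3+34t**2+650t-2100 = (-(2/3)t+34/3)(-3t**3-12t**2-75t-450) + (120t**2+1200t+3000)
  -3t**3-12t**2-75t-450 = (-(1/40)t+3/20)(120t**2+1200t+3000) + (-180t-900)
  120t**2+1200t+3000 = (-(2/3)t-10/3)(-180t-900) + (0)
Last nonzero remainder: -180t-900. Dividing through by -180 gives the monic gcd t+5.
Then lcm(f, g) = f·g / gcd(f, g); expanding and making the result monic gives the answer.

t**6-14t**5+60t**4-82t**3-865t**2+10800t-31500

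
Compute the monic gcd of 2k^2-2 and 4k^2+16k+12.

k+1

Euclidean algorithm in ℚ[k]:
  2k^2-2 = (1/2)(4k^2+16k+12) + (-8k-8)
  4k^2+16k+12 = (-(1/2)k-3/2)(-8k-8) + (0)
Last nonzero remainder: -8k-8. Dividing through by -8 gives the monic gcd k+1.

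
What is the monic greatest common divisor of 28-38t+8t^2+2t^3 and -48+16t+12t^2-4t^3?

-2+t

Euclidean algorithm in ℚ[t]:
  2t^3+8t^2-38t+28 = (-1/2)(-4t^3+12t^2+16t-48) + (14t^2-30t+4)
  -4t^3+12t^2+16t-48 = (-(2/7)t+12/49)(14t^2-30t+4) + ((1200/49)t-2400/49)
  14t^2-30t+4 = ((343/600)t-49/600)((1200/49)t-2400/49) + (0)
Last nonzero remainder: (1200/49)t-2400/49. Dividing through by 1200/49 gives the monic gcd t-2.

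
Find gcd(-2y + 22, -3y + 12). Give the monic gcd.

By polynomial division,
  -2y + 22 = (2/3)(-3y + 12) + (14)
  -3y + 12 = (-(3/14)y + 6/7)(14) + (0)
The last nonzero remainder is the constant 14, so the polynomials are coprime and gcd = 1.

1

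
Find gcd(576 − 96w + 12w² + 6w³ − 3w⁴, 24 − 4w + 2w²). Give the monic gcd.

Repeated division with remainder:
  −3w⁴ + 6w³ + 12w² − 96w + 576 = (−(3/2)w² + 24)(2w² − 4w + 24) + (0)
Last nonzero remainder: 2w² − 4w + 24. Dividing through by 2 gives the monic gcd w² − 2w + 12.

12 − 2w + w²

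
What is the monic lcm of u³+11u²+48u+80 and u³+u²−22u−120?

u⁴+5u³−18u²−208u−480

Repeated division with remainder:
  u³+11u²+48u+80 = (u³+u²−22u−120) + (10u²+70u+200)
  u³+u²−22u−120 = ((1/10)u−3/5)(10u²+70u+200) + (0)
Last nonzero remainder: 10u²+70u+200. Dividing through by 10 gives the monic gcd u²+7u+20.
Then lcm(f, g) = f·g / gcd(f, g); expanding and making the result monic gives the answer.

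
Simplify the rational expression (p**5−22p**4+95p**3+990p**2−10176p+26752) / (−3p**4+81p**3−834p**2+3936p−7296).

Repeated division with remainder:
  p**5−22p**4+95p**3+990p**2−10176p+26752 = (−(1/3)p−5/3)(−3p**4+81p**3−834p**2+3936p−7296) + (−48p**3+912p**2−6048p+14592)
  −3p**4+81p**3−834p**2+3936p−7296 = ((1/16)p−1/2)(−48p**3+912p**2−6048p+14592) + (0)
Last nonzero remainder: −48p**3+912p**2−6048p+14592. Dividing through by −48 gives the monic gcd p**3−19p**2+126p−304.
Cancel p**3−19p**2+126p−304 from numerator and denominator to get the reduced form.

(−p**2+3p+88)/(3p−24)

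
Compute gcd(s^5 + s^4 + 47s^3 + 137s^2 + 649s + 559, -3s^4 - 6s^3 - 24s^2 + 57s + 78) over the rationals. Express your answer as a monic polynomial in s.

s^3 + 4s^2 + 16s + 13

Repeated division with remainder:
  s^5 + s^4 + 47s^3 + 137s^2 + 649s + 559 = (-(1/3)s + 1/3)(-3s^4 - 6s^3 - 24s^2 + 57s + 78) + (41s^3 + 164s^2 + 656s + 533)
  -3s^4 - 6s^3 - 24s^2 + 57s + 78 = (-(3/41)s + 6/41)(41s^3 + 164s^2 + 656s + 533) + (0)
Last nonzero remainder: 41s^3 + 164s^2 + 656s + 533. Dividing through by 41 gives the monic gcd s^3 + 4s^2 + 16s + 13.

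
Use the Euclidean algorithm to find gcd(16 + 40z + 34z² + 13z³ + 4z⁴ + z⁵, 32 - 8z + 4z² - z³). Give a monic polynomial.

Repeated division with remainder:
  z⁵ + 4z⁴ + 13z³ + 34z² + 40z + 16 = (-z² - 8z - 37)(-z³ + 4z² - 8z + 32) + (150z² + 1200)
  -z³ + 4z² - 8z + 32 = (-(1/150)z + 2/75)(150z² + 1200) + (0)
Last nonzero remainder: 150z² + 1200. Dividing through by 150 gives the monic gcd z² + 8.

8 + z²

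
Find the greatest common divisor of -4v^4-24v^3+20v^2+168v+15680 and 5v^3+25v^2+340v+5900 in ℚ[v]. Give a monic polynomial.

v+10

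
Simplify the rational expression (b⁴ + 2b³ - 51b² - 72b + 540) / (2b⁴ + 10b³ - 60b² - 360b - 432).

By polynomial division,
  b⁴ + 2b³ - 51b² - 72b + 540 = (1/2)(2b⁴ + 10b³ - 60b² - 360b - 432) + (-3b³ - 21b² + 108b + 756)
  2b⁴ + 10b³ - 60b² - 360b - 432 = (-(2/3)b + 4/3)(-3b³ - 21b² + 108b + 756) + (40b² - 1440)
  -3b³ - 21b² + 108b + 756 = (-(3/40)b - 21/40)(40b² - 1440) + (0)
Last nonzero remainder: 40b² - 1440. Dividing through by 40 gives the monic gcd b² - 36.
Cancel b² - 36 from numerator and denominator to get the reduced form.

(b² + 2b - 15)/(2b² + 10b + 12)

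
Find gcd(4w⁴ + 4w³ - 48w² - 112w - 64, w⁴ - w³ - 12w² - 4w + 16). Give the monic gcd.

w³ - 12w - 16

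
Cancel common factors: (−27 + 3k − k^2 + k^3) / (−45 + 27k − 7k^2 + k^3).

(9 + 2k + k^2)/(15 − 4k + k^2)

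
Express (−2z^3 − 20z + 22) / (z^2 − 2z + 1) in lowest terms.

(−2z^2 − 2z − 22)/(z − 1)

Repeated division with remainder:
  −2z^3 − 20z + 22 = (−2z − 4)(z^2 − 2z + 1) + (−26z + 26)
  z^2 − 2z + 1 = (−(1/26)z + 1/26)(−26z + 26) + (0)
Last nonzero remainder: −26z + 26. Dividing through by −26 gives the monic gcd z − 1.
Cancel z − 1 from numerator and denominator to get the reduced form.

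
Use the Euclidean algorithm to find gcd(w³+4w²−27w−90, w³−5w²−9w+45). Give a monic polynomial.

w²−2w−15

Euclidean algorithm in ℚ[w]:
  w³+4w²−27w−90 = (w³−5w²−9w+45) + (9w²−18w−135)
  w³−5w²−9w+45 = ((1/9)w−1/3)(9w²−18w−135) + (0)
Last nonzero remainder: 9w²−18w−135. Dividing through by 9 gives the monic gcd w²−2w−15.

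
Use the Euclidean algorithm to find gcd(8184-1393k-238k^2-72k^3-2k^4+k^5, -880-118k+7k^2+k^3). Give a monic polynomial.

-88-3k+k^2

Euclidean algorithm in ℚ[k]:
  k^5-2k^4-72k^3-238k^2-1393k+8184 = (k^2-9k+109)(k^3+7k^2-118k-880) + (-1183k^2+3549k+104104)
  k^3+7k^2-118k-880 = (-(1/1183)k-10/1183)(-1183k^2+3549k+104104) + (0)
Last nonzero remainder: -1183k^2+3549k+104104. Dividing through by -1183 gives the monic gcd k^2-3k-88.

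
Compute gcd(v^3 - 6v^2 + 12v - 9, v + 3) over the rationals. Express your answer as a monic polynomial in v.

1

Euclidean algorithm in ℚ[v]:
  v^3 - 6v^2 + 12v - 9 = (v^2 - 9v + 39)(v + 3) + (-126)
  v + 3 = (-(1/126)v - 1/42)(-126) + (0)
The last nonzero remainder is the constant -126, so the polynomials are coprime and gcd = 1.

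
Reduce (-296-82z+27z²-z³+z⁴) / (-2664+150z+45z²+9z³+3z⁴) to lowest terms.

(2+z)/(18+3z)

Euclidean algorithm in ℚ[z]:
  z⁴-z³+27z²-82z-296 = (1/3)(3z⁴+9z³+45z²+150z-2664) + (-4z³+12z²-132z+592)
  3z⁴+9z³+45z²+150z-2664 = (-(3/4)z-9/2)(-4z³+12z²-132z+592) + (0)
Last nonzero remainder: -4z³+12z²-132z+592. Dividing through by -4 gives the monic gcd z³-3z²+33z-148.
Cancel z³-3z²+33z-148 from numerator and denominator to get the reduced form.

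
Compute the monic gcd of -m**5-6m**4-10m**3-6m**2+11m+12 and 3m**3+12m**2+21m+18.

Repeated division with remainder:
  -m**5-6m**4-10m**3-6m**2+11m+12 = (-(1/3)m**2-(2/3)m+5/3)(3m**3+12m**2+21m+18) + (-6m**2-12m-18)
  3m**3+12m**2+21m+18 = (-(1/2)m-1)(-6m**2-12m-18) + (0)
Last nonzero remainder: -6m**2-12m-18. Dividing through by -6 gives the monic gcd m**2+2m+3.

m**2+2m+3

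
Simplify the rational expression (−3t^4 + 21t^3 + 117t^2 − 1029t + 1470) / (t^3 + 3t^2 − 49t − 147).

(−3t^2 + 21t − 30)/(t + 3)

Euclidean algorithm in ℚ[t]:
  −3t^4 + 21t^3 + 117t^2 − 1029t + 1470 = (−3t + 30)(t^3 + 3t^2 − 49t − 147) + (−120t^2 + 5880)
  t^3 + 3t^2 − 49t − 147 = (−(1/120)t − 1/40)(−120t^2 + 5880) + (0)
Last nonzero remainder: −120t^2 + 5880. Dividing through by −120 gives the monic gcd t^2 − 49.
Cancel t^2 − 49 from numerator and denominator to get the reduced form.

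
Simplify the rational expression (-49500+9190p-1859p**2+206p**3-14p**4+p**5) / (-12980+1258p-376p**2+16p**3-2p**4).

(900-118p+11p**2-p**3)/(236-10p+2p**2)

Apply the Euclidean algorithm:
  p**5-14p**4+206p**3-1859p**2+9190p-49500 = (-(1/2)p+3)(-2p**4+16p**3-376p**2+1258p-12980) + (-30p**3-102p**2-1074p-10560)
  -2p**4+16p**3-376p**2+1258p-12980 = ((1/15)p-19/25)(-30p**3-102p**2-1074p-10560) + (-(9548/25)p**2+(28644/25)p-105028/5)
  -30p**3-102p**2-1074p-10560 = ((375/4774)p+1200/2387)(-(9548/25)p**2+(28644/25)p-105028/5) + (0)
Last nonzero remainder: -(9548/25)p**2+(28644/25)p-105028/5. Dividing through by -9548/25 gives the monic gcd p**2-3p+55.
Cancel p**2-3p+55 from numerator and denominator to get the reduced form.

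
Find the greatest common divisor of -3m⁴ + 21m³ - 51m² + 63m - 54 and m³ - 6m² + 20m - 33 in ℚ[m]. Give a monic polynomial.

m - 3

Apply the Euclidean algorithm:
  -3m⁴ + 21m³ - 51m² + 63m - 54 = (-3m + 3)(m³ - 6m² + 20m - 33) + (27m² - 96m + 45)
  m³ - 6m² + 20m - 33 = ((1/27)m - 22/243)(27m² - 96m + 45) + ((781/81)m - 781/27)
  27m² - 96m + 45 = ((2187/781)m - 1215/781)((781/81)m - 781/27) + (0)
Last nonzero remainder: (781/81)m - 781/27. Dividing through by 781/81 gives the monic gcd m - 3.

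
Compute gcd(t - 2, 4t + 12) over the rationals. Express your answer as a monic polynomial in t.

Apply the Euclidean algorithm:
  t - 2 = (1/4)(4t + 12) + (-5)
  4t + 12 = (-(4/5)t - 12/5)(-5) + (0)
The last nonzero remainder is the constant -5, so the polynomials are coprime and gcd = 1.

1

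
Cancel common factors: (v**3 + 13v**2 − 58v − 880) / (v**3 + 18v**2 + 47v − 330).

Euclidean algorithm in ℚ[v]:
  v**3 + 13v**2 − 58v − 880 = (v**3 + 18v**2 + 47v − 330) + (−5v**2 − 105v − 550)
  v**3 + 18v**2 + 47v − 330 = (−(1/5)v + 3/5)(−5v**2 − 105v − 550) + (0)
Last nonzero remainder: −5v**2 − 105v − 550. Dividing through by −5 gives the monic gcd v**2 + 21v + 110.
Cancel v**2 + 21v + 110 from numerator and denominator to get the reduced form.

(v − 8)/(v − 3)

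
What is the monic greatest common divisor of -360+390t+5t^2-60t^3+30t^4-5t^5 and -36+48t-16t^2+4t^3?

-9+12t-4t^2+t^3

Apply the Euclidean algorithm:
  -5t^5+30t^4-60t^3+5t^2+390t-360 = (-(5/4)t^2+(5/2)t+10)(4t^3-16t^2+48t-36) + (0)
Last nonzero remainder: 4t^3-16t^2+48t-36. Dividing through by 4 gives the monic gcd t^3-4t^2+12t-9.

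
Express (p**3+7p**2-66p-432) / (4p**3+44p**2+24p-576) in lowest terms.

Apply the Euclidean algorithm:
  p**3+7p**2-66p-432 = (1/4)(4p**3+44p**2+24p-576) + (-4p**2-72p-288)
  4p**3+44p**2+24p-576 = (-p+7)(-4p**2-72p-288) + (240p+1440)
  -4p**2-72p-288 = (-(1/60)p-1/5)(240p+1440) + (0)
Last nonzero remainder: 240p+1440. Dividing through by 240 gives the monic gcd p+6.
Cancel p+6 from numerator and denominator to get the reduced form.

(p**2+p-72)/(4p**2+20p-96)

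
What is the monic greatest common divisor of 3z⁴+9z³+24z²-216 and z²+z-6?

z²+z-6

Apply the Euclidean algorithm:
  3z⁴+9z³+24z²-216 = (3z²+6z+36)(z²+z-6) + (0)
The last nonzero remainder z²+z-6 is already monic.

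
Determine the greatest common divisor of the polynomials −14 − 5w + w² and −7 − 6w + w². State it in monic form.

Euclidean algorithm in ℚ[w]:
  w² − 5w − 14 = (w² − 6w − 7) + (w − 7)
  w² − 6w − 7 = (w + 1)(w − 7) + (0)
The last nonzero remainder w − 7 is already monic.

−7 + w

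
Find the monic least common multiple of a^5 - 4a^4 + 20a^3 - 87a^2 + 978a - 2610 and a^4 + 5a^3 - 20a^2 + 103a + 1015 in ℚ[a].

a^7 + 8a^6 + 7a^5 + 13a^4 + 634a^3 + 6081a^2 + 2910a - 91350

Repeated division with remainder:
  a^5 - 4a^4 + 20a^3 - 87a^2 + 978a - 2610 = (a - 9)(a^4 + 5a^3 - 20a^2 + 103a + 1015) + (85a^3 - 370a^2 + 890a + 6525)
  a^4 + 5a^3 - 20a^2 + 103a + 1015 = ((1/85)a + 159/1445)(85a^3 - 370a^2 + 890a + 6525) + ((2960/289)a^2 - (20720/289)a + 85840/289)
  85a^3 - 370a^2 + 890a + 6525 = ((4913/592)a + 13005/592)((2960/289)a^2 - (20720/289)a + 85840/289) + (0)
Last nonzero remainder: (2960/289)a^2 - (20720/289)a + 85840/289. Dividing through by 2960/289 gives the monic gcd a^2 - 7a + 29.
Then lcm(f, g) = f·g / gcd(f, g); expanding and making the result monic gives the answer.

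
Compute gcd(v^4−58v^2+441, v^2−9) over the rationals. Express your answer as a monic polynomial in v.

v^2−9

By polynomial division,
  v^4−58v^2+441 = (v^2−49)(v^2−9) + (0)
The last nonzero remainder v^2−9 is already monic.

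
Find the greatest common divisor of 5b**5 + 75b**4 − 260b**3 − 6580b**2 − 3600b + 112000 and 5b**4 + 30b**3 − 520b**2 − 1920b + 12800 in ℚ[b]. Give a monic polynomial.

By polynomial division,
  5b**5 + 75b**4 − 260b**3 − 6580b**2 − 3600b + 112000 = (b + 9)(5b**4 + 30b**3 − 520b**2 − 1920b + 12800) + (−10b**3 + 20b**2 + 880b − 3200)
  5b**4 + 30b**3 − 520b**2 − 1920b + 12800 = (−(1/2)b − 4)(−10b**3 + 20b**2 + 880b − 3200) + (0)
Last nonzero remainder: −10b**3 + 20b**2 + 880b − 3200. Dividing through by −10 gives the monic gcd b**3 − 2b**2 − 88b + 320.

b**3 − 2b**2 − 88b + 320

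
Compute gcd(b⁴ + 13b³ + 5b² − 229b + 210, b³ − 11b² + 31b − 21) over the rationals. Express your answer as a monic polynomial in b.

Apply the Euclidean algorithm:
  b⁴ + 13b³ + 5b² − 229b + 210 = (b + 24)(b³ − 11b² + 31b − 21) + (238b² − 952b + 714)
  b³ − 11b² + 31b − 21 = ((1/238)b − 1/34)(238b² − 952b + 714) + (0)
Last nonzero remainder: 238b² − 952b + 714. Dividing through by 238 gives the monic gcd b² − 4b + 3.

b² − 4b + 3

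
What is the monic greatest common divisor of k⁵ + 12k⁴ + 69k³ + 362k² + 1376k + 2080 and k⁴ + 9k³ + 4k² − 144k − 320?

Euclidean algorithm in ℚ[k]:
  k⁵ + 12k⁴ + 69k³ + 362k² + 1376k + 2080 = (k + 3)(k⁴ + 9k³ + 4k² − 144k − 320) + (38k³ + 494k² + 2128k + 3040)
  k⁴ + 9k³ + 4k² − 144k − 320 = ((1/38)k − 2/19)(38k³ + 494k² + 2128k + 3040) + (0)
Last nonzero remainder: 38k³ + 494k² + 2128k + 3040. Dividing through by 38 gives the monic gcd k³ + 13k² + 56k + 80.

k³ + 13k² + 56k + 80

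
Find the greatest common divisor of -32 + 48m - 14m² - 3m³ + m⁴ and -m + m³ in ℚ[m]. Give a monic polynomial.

-1 + m

Apply the Euclidean algorithm:
  m⁴ - 3m³ - 14m² + 48m - 32 = (m - 3)(m³ - m) + (-13m² + 45m - 32)
  m³ - m = (-(1/13)m - 45/169)(-13m² + 45m - 32) + ((1440/169)m - 1440/169)
  -13m² + 45m - 32 = (-(2197/1440)m + 169/45)((1440/169)m - 1440/169) + (0)
Last nonzero remainder: (1440/169)m - 1440/169. Dividing through by 1440/169 gives the monic gcd m - 1.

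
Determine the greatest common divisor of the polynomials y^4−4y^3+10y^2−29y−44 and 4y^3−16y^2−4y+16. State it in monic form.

Repeated division with remainder:
  y^4−4y^3+10y^2−29y−44 = ((1/4)y)(4y^3−16y^2−4y+16) + (11y^2−33y−44)
  4y^3−16y^2−4y+16 = ((4/11)y−4/11)(11y^2−33y−44) + (0)
Last nonzero remainder: 11y^2−33y−44. Dividing through by 11 gives the monic gcd y^2−3y−4.

y^2−3y−4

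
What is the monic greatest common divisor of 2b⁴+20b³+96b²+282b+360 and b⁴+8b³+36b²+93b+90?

b³+6b²+24b+45

By polynomial division,
  2b⁴+20b³+96b²+282b+360 = (2)(b⁴+8b³+36b²+93b+90) + (4b³+24b²+96b+180)
  b⁴+8b³+36b²+93b+90 = ((1/4)b+1/2)(4b³+24b²+96b+180) + (0)
Last nonzero remainder: 4b³+24b²+96b+180. Dividing through by 4 gives the monic gcd b³+6b²+24b+45.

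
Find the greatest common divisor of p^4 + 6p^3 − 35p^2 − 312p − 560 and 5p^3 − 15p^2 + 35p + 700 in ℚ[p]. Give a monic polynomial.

p + 4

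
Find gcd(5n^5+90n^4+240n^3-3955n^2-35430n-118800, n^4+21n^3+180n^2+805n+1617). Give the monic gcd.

Repeated division with remainder:
  5n^5+90n^4+240n^3-3955n^2-35430n-118800 = (5n-15)(n^4+21n^3+180n^2+805n+1617) + (-345n^3-5280n^2-31440n-94545)
  n^4+21n^3+180n^2+805n+1617 = (-(1/345)n-131/7935)(-345n^3-5280n^2-31440n-94545) + ((900/529)n^2+(6300/529)n+29700/529)
  -345n^3-5280n^2-31440n-94545 = (-(12167/60)n-101039/60)((900/529)n^2+(6300/529)n+29700/529) + (0)
Last nonzero remainder: (900/529)n^2+(6300/529)n+29700/529. Dividing through by 900/529 gives the monic gcd n^2+7n+33.

n^2+7n+33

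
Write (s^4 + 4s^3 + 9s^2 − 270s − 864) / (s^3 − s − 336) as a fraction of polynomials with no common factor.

(s^2 − 3s − 18)/(s − 7)

Repeated division with remainder:
  s^4 + 4s^3 + 9s^2 − 270s − 864 = (s + 4)(s^3 − s − 336) + (10s^2 + 70s + 480)
  s^3 − s − 336 = ((1/10)s − 7/10)(10s^2 + 70s + 480) + (0)
Last nonzero remainder: 10s^2 + 70s + 480. Dividing through by 10 gives the monic gcd s^2 + 7s + 48.
Cancel s^2 + 7s + 48 from numerator and denominator to get the reduced form.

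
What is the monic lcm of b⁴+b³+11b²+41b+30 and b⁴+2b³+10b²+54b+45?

Apply the Euclidean algorithm:
  b⁴+b³+11b²+41b+30 = (b⁴+2b³+10b²+54b+45) + (-b³+b²-13b-15)
  b⁴+2b³+10b²+54b+45 = (-b-3)(-b³+b²-13b-15) + (0)
Last nonzero remainder: -b³+b²-13b-15. Dividing through by -1 gives the monic gcd b³-b²+13b+15.
Then lcm(f, g) = f·g / gcd(f, g); expanding and making the result monic gives the answer.

b⁵+4b⁴+14b³+74b²+153b+90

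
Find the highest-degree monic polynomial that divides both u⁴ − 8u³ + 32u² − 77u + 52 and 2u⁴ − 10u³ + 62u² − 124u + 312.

u² − 3u + 13

By polynomial division,
  u⁴ − 8u³ + 32u² − 77u + 52 = (1/2)(2u⁴ − 10u³ + 62u² − 124u + 312) + (−3u³ + u² − 15u − 104)
  2u⁴ − 10u³ + 62u² − 124u + 312 = (−(2/3)u + 28/9)(−3u³ + u² − 15u − 104) + ((440/9)u² − (440/3)u + 5720/9)
  −3u³ + u² − 15u − 104 = (−(27/440)u − 9/55)((440/9)u² − (440/3)u + 5720/9) + (0)
Last nonzero remainder: (440/9)u² − (440/3)u + 5720/9. Dividing through by 440/9 gives the monic gcd u² − 3u + 13.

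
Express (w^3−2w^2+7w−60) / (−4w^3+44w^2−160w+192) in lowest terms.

Repeated division with remainder:
  w^3−2w^2+7w−60 = (−1/4)(−4w^3+44w^2−160w+192) + (9w^2−33w−12)
  −4w^3+44w^2−160w+192 = (−(4/9)w+88/27)(9w^2−33w−12) + (−(520/9)w+2080/9)
  9w^2−33w−12 = (−(81/520)w−27/520)(−(520/9)w+2080/9) + (0)
Last nonzero remainder: −(520/9)w+2080/9. Dividing through by −520/9 gives the monic gcd w−4.
Cancel w−4 from numerator and denominator to get the reduced form.

(−w^2−2w−15)/(4w^2−28w+48)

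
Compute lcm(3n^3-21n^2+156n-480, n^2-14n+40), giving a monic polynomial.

n^4-17n^3+122n^2-680n+1600

Repeated division with remainder:
  3n^3-21n^2+156n-480 = (3n+21)(n^2-14n+40) + (330n-1320)
  n^2-14n+40 = ((1/330)n-1/33)(330n-1320) + (0)
Last nonzero remainder: 330n-1320. Dividing through by 330 gives the monic gcd n-4.
Then lcm(f, g) = f·g / gcd(f, g); expanding and making the result monic gives the answer.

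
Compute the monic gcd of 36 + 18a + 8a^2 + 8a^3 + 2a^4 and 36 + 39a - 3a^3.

3 + a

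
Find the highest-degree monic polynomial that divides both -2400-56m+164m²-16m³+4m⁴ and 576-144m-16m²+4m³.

-4+m

By polynomial division,
  4m⁴-16m³+164m²-56m-2400 = (m)(4m³-16m²-144m+576) + (308m²-632m-2400)
  4m³-16m²-144m+576 = ((1/77)m-150/5929)(308m²-632m-2400) + (-(763776/5929)m+3055104/5929)
  308m²-632m-2400 = (-(456533/190944)m-148225/31824)(-(763776/5929)m+3055104/5929) + (0)
Last nonzero remainder: -(763776/5929)m+3055104/5929. Dividing through by -763776/5929 gives the monic gcd m-4.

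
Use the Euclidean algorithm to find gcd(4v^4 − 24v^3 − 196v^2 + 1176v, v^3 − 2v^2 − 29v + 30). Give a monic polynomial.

v − 6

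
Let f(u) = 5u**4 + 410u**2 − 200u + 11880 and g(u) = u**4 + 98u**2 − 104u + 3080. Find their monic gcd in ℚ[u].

u**2 − 4u + 44

By polynomial division,
  5u**4 + 410u**2 − 200u + 11880 = (5)(u**4 + 98u**2 − 104u + 3080) + (−80u**2 + 320u − 3520)
  u**4 + 98u**2 − 104u + 3080 = (−(1/80)u**2 − (1/20)u − 7/8)(−80u**2 + 320u − 3520) + (0)
Last nonzero remainder: −80u**2 + 320u − 3520. Dividing through by −80 gives the monic gcd u**2 − 4u + 44.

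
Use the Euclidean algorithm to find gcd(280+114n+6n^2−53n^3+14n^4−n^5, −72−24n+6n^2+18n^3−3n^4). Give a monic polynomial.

Euclidean algorithm in ℚ[n]:
  −n^5+14n^4−53n^3+6n^2+114n+280 = ((1/3)n−8/3)(−3n^4+18n^3+6n^2−24n−72) + (−7n^3+30n^2+74n+88)
  −3n^4+18n^3+6n^2−24n−72 = ((3/7)n−36/49)(−7n^3+30n^2+74n+88) + (−(180/49)n^2−(360/49)n−360/49)
  −7n^3+30n^2+74n+88 = ((343/180)n−539/45)(−(180/49)n^2−(360/49)n−360/49) + (0)
Last nonzero remainder: −(180/49)n^2−(360/49)n−360/49. Dividing through by −180/49 gives the monic gcd n^2+2n+2.

2+2n+n^2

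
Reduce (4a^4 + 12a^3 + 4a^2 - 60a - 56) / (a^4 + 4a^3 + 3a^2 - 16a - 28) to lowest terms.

Repeated division with remainder:
  4a^4 + 12a^3 + 4a^2 - 60a - 56 = (4)(a^4 + 4a^3 + 3a^2 - 16a - 28) + (-4a^3 - 8a^2 + 4a + 56)
  a^4 + 4a^3 + 3a^2 - 16a - 28 = (-(1/4)a - 1/2)(-4a^3 - 8a^2 + 4a + 56) + (0)
Last nonzero remainder: -4a^3 - 8a^2 + 4a + 56. Dividing through by -4 gives the monic gcd a^3 + 2a^2 - a - 14.
Cancel a^3 + 2a^2 - a - 14 from numerator and denominator to get the reduced form.

(4a + 4)/(a + 2)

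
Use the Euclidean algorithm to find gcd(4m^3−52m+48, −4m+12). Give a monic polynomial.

Apply the Euclidean algorithm:
  4m^3−52m+48 = (−m^2−3m+4)(−4m+12) + (0)
Last nonzero remainder: −4m+12. Dividing through by −4 gives the monic gcd m−3.

m−3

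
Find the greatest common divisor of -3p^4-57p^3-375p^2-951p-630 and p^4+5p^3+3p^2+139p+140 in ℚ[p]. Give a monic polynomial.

Euclidean algorithm in ℚ[p]:
  -3p^4-57p^3-375p^2-951p-630 = (-3)(p^4+5p^3+3p^2+139p+140) + (-42p^3-366p^2-534p-210)
  p^4+5p^3+3p^2+139p+140 = (-(1/42)p+13/147)(-42p^3-366p^2-534p-210) + ((1110/49)p^2+(8880/49)p+1110/7)
  -42p^3-366p^2-534p-210 = (-(343/185)p-49/37)((1110/49)p^2+(8880/49)p+1110/7) + (0)
Last nonzero remainder: (1110/49)p^2+(8880/49)p+1110/7. Dividing through by 1110/49 gives the monic gcd p^2+8p+7.

p^2+8p+7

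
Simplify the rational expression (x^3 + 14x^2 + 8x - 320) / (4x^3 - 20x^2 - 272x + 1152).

Repeated division with remainder:
  x^3 + 14x^2 + 8x - 320 = (1/4)(4x^3 - 20x^2 - 272x + 1152) + (19x^2 + 76x - 608)
  4x^3 - 20x^2 - 272x + 1152 = ((4/19)x - 36/19)(19x^2 + 76x - 608) + (0)
Last nonzero remainder: 19x^2 + 76x - 608. Dividing through by 19 gives the monic gcd x^2 + 4x - 32.
Cancel x^2 + 4x - 32 from numerator and denominator to get the reduced form.

(x + 10)/(4x - 36)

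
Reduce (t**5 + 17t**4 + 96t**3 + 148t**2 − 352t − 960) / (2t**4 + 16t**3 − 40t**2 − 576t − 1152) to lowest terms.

Euclidean algorithm in ℚ[t]:
  t**5 + 17t**4 + 96t**3 + 148t**2 − 352t − 960 = ((1/2)t + 9/2)(2t**4 + 16t**3 − 40t**2 − 576t − 1152) + (44t**3 + 616t**2 + 2816t + 4224)
  2t**4 + 16t**3 − 40t**2 − 576t − 1152 = ((1/22)t − 3/11)(44t**3 + 616t**2 + 2816t + 4224) + (0)
Last nonzero remainder: 44t**3 + 616t**2 + 2816t + 4224. Dividing through by 44 gives the monic gcd t**3 + 14t**2 + 64t + 96.
Cancel t**3 + 14t**2 + 64t + 96 from numerator and denominator to get the reduced form.

(t**2 + 3t − 10)/(2t − 12)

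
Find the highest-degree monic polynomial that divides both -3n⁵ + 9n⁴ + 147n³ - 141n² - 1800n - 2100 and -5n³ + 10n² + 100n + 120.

n² + 4n + 4

Apply the Euclidean algorithm:
  -3n⁵ + 9n⁴ + 147n³ - 141n² - 1800n - 2100 = ((3/5)n² - (3/5)n - 93/5)(-5n³ + 10n² + 100n + 120) + (33n² + 132n + 132)
  -5n³ + 10n² + 100n + 120 = (-(5/33)n + 10/11)(33n² + 132n + 132) + (0)
Last nonzero remainder: 33n² + 132n + 132. Dividing through by 33 gives the monic gcd n² + 4n + 4.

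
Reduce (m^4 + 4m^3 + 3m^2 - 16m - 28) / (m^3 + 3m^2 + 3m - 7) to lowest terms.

(m^2 - 4)/(m - 1)

By polynomial division,
  m^4 + 4m^3 + 3m^2 - 16m - 28 = (m + 1)(m^3 + 3m^2 + 3m - 7) + (-3m^2 - 12m - 21)
  m^3 + 3m^2 + 3m - 7 = (-(1/3)m + 1/3)(-3m^2 - 12m - 21) + (0)
Last nonzero remainder: -3m^2 - 12m - 21. Dividing through by -3 gives the monic gcd m^2 + 4m + 7.
Cancel m^2 + 4m + 7 from numerator and denominator to get the reduced form.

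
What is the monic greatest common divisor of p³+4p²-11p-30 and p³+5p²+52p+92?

Euclidean algorithm in ℚ[p]:
  p³+4p²-11p-30 = (p³+5p²+52p+92) + (-p²-63p-122)
  p³+5p²+52p+92 = (-p+58)(-p²-63p-122) + (3584p+7168)
  -p²-63p-122 = (-(1/3584)p-61/3584)(3584p+7168) + (0)
Last nonzero remainder: 3584p+7168. Dividing through by 3584 gives the monic gcd p+2.

p+2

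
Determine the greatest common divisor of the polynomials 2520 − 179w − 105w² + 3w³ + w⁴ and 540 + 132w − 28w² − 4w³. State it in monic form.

−45 + 4w + w²

By polynomial division,
  w⁴ + 3w³ − 105w² − 179w + 2520 = (−(1/4)w + 1)(−4w³ − 28w² + 132w + 540) + (−44w² − 176w + 1980)
  −4w³ − 28w² + 132w + 540 = ((1/11)w + 3/11)(−44w² − 176w + 1980) + (0)
Last nonzero remainder: −44w² − 176w + 1980. Dividing through by −44 gives the monic gcd w² + 4w − 45.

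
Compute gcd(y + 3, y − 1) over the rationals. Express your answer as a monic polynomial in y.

Euclidean algorithm in ℚ[y]:
  y + 3 = (y − 1) + (4)
  y − 1 = ((1/4)y − 1/4)(4) + (0)
The last nonzero remainder is the constant 4, so the polynomials are coprime and gcd = 1.

1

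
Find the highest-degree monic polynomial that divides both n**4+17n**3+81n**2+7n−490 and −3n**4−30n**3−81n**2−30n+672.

By polynomial division,
  n**4+17n**3+81n**2+7n−490 = (−1/3)(−3n**4−30n**3−81n**2−30n+672) + (7n**3+54n**2−3n−266)
  −3n**4−30n**3−81n**2−30n+672 = (−(3/7)n−48/49)(7n**3+54n**2−3n−266) + (−(1440/49)n**2−(7200/49)n+2880/7)
  7n**3+54n**2−3n−266 = (−(343/1440)n−931/1440)(−(1440/49)n**2−(7200/49)n+2880/7) + (0)
Last nonzero remainder: −(1440/49)n**2−(7200/49)n+2880/7. Dividing through by −1440/49 gives the monic gcd n**2+5n−14.

n**2+5n−14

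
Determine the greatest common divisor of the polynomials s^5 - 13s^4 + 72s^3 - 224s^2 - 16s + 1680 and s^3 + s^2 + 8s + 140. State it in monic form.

Repeated division with remainder:
  s^5 - 13s^4 + 72s^3 - 224s^2 - 16s + 1680 = (s^2 - 14s + 78)(s^3 + s^2 + 8s + 140) + (-330s^2 + 1320s - 9240)
  s^3 + s^2 + 8s + 140 = (-(1/330)s - 1/66)(-330s^2 + 1320s - 9240) + (0)
Last nonzero remainder: -330s^2 + 1320s - 9240. Dividing through by -330 gives the monic gcd s^2 - 4s + 28.

s^2 - 4s + 28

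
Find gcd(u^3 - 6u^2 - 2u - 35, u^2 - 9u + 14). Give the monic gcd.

u - 7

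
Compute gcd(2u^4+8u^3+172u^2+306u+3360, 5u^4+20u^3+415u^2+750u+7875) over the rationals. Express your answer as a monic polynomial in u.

u^2+u+35

By polynomial division,
  2u^4+8u^3+172u^2+306u+3360 = (2/5)(5u^4+20u^3+415u^2+750u+7875) + (6u^2+6u+210)
  5u^4+20u^3+415u^2+750u+7875 = ((5/6)u^2+(5/2)u+75/2)(6u^2+6u+210) + (0)
Last nonzero remainder: 6u^2+6u+210. Dividing through by 6 gives the monic gcd u^2+u+35.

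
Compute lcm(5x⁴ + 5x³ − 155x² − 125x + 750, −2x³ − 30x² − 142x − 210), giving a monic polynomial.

x⁵ + 8x⁴ − 24x³ − 242x² − 25x + 1050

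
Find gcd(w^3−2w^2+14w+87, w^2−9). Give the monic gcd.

w+3

Apply the Euclidean algorithm:
  w^3−2w^2+14w+87 = (w−2)(w^2−9) + (23w+69)
  w^2−9 = ((1/23)w−3/23)(23w+69) + (0)
Last nonzero remainder: 23w+69. Dividing through by 23 gives the monic gcd w+3.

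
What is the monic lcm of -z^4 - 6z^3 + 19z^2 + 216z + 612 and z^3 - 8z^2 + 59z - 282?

z^6 + 4z^5 + 16z^4 + 104z^3 - 1073z^2 - 8928z - 28764

Euclidean algorithm in ℚ[z]:
  -z^4 - 6z^3 + 19z^2 + 216z + 612 = (-z - 14)(z^3 - 8z^2 + 59z - 282) + (-34z^2 + 760z - 3336)
  z^3 - 8z^2 + 59z - 282 = (-(1/34)z - 122/289)(-34z^2 + 760z - 3336) + ((81415/289)z - 488490/289)
  -34z^2 + 760z - 3336 = (-(9826/81415)z + 160684/81415)((81415/289)z - 488490/289) + (0)
Last nonzero remainder: (81415/289)z - 488490/289. Dividing through by 81415/289 gives the monic gcd z - 6.
Then lcm(f, g) = f·g / gcd(f, g); expanding and making the result monic gives the answer.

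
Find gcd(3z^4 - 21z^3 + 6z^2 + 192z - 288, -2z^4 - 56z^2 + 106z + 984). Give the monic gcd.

z^2 - z - 12

Euclidean algorithm in ℚ[z]:
  3z^4 - 21z^3 + 6z^2 + 192z - 288 = (-3/2)(-2z^4 - 56z^2 + 106z + 984) + (-21z^3 - 78z^2 + 351z + 1188)
  -2z^4 - 56z^2 + 106z + 984 = ((2/21)z - 52/147)(-21z^3 - 78z^2 + 351z + 1188) + (-(5734/49)z^2 + (5734/49)z + 68808/49)
  -21z^3 - 78z^2 + 351z + 1188 = ((1029/5734)z + 4851/5734)(-(5734/49)z^2 + (5734/49)z + 68808/49) + (0)
Last nonzero remainder: -(5734/49)z^2 + (5734/49)z + 68808/49. Dividing through by -5734/49 gives the monic gcd z^2 - z - 12.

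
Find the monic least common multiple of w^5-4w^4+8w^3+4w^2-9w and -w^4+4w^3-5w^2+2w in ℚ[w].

w^7-7w^6+22w^5-28w^4-5w^3+35w^2-18w

Repeated division with remainder:
  w^5-4w^4+8w^3+4w^2-9w = (-w)(-w^4+4w^3-5w^2+2w) + (3w^3+6w^2-9w)
  -w^4+4w^3-5w^2+2w = (-(1/3)w+2)(3w^3+6w^2-9w) + (-20w^2+20w)
  3w^3+6w^2-9w = (-(3/20)w-9/20)(-20w^2+20w) + (0)
Last nonzero remainder: -20w^2+20w. Dividing through by -20 gives the monic gcd w^2-w.
Then lcm(f, g) = f·g / gcd(f, g); expanding and making the result monic gives the answer.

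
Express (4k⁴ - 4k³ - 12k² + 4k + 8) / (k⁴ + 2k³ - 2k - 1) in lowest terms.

By polynomial division,
  4k⁴ - 4k³ - 12k² + 4k + 8 = (4)(k⁴ + 2k³ - 2k - 1) + (-12k³ - 12k² + 12k + 12)
  k⁴ + 2k³ - 2k - 1 = (-(1/12)k - 1/12)(-12k³ - 12k² + 12k + 12) + (0)
Last nonzero remainder: -12k³ - 12k² + 12k + 12. Dividing through by -12 gives the monic gcd k³ + k² - k - 1.
Cancel k³ + k² - k - 1 from numerator and denominator to get the reduced form.

(4k - 8)/(k + 1)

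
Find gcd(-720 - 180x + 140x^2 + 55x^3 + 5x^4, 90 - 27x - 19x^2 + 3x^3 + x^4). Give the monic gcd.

By polynomial division,
  5x^4 + 55x^3 + 140x^2 - 180x - 720 = (5)(x^4 + 3x^3 - 19x^2 - 27x + 90) + (40x^3 + 235x^2 - 45x - 1170)
  x^4 + 3x^3 - 19x^2 - 27x + 90 = ((1/40)x - 23/320)(40x^3 + 235x^2 - 45x - 1170) + (-(63/64)x^2 - (63/64)x + 189/32)
  40x^3 + 235x^2 - 45x - 1170 = (-(2560/63)x - 4160/21)(-(63/64)x^2 - (63/64)x + 189/32) + (0)
Last nonzero remainder: -(63/64)x^2 - (63/64)x + 189/32. Dividing through by -63/64 gives the monic gcd x^2 + x - 6.

-6 + x + x^2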